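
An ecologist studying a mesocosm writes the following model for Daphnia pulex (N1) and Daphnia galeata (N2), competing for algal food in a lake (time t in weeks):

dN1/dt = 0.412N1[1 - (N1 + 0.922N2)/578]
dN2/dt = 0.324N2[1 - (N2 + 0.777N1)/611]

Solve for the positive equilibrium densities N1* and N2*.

Setting both brackets to zero gives the nullclines N1 + 0.922N2 = 578 and 0.777N1 + N2 = 611.
Substituting N2 = 611 - 0.777N1 into the first: N1(1 - 0.922·0.777) = 578 - 0.922·611.
So N1* = 14.7/0.284 = 51.7, and then N2* = 611 - 0.777·51.7 = 571.

N1* ≈ 51.7, N2* ≈ 571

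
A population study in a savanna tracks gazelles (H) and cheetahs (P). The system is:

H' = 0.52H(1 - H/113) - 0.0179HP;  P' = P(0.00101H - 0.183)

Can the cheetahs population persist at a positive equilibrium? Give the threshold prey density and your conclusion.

The predator equation gives dP/dt > 0 only when H > 0.183/0.00101 = 181.
Without the predator, H → K = 113. Since 113 < 181, the predator cannot invade.

Threshold H = 181; K < 181, so no, the predator goes extinct.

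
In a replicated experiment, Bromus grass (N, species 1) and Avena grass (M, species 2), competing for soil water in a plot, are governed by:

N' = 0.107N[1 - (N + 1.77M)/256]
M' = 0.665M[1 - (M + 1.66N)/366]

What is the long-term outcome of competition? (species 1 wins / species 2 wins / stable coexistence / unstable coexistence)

unstable coexistence (outcome depends on initial conditions)

Compare the nullcline intercepts: K1/α12 = 256/1.77 = 145 < K2 = 366; K2/α21 = 366/1.66 = 220 < K1 = 256.
Since both are reversed, neither can invade when rare; the interior point is a saddle.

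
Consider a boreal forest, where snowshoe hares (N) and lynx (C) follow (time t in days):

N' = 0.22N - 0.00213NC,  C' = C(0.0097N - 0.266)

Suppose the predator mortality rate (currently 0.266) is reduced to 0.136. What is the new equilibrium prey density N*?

N* ≈ 14

At the interior fixed point, setting dC/dt = 0 with C > 0 fixes N* = (predator death rate)/(NC coefficient) — independent of the other coefficients.
With the change, N* = 0.136/0.0097 = 14; it falls from 27.4.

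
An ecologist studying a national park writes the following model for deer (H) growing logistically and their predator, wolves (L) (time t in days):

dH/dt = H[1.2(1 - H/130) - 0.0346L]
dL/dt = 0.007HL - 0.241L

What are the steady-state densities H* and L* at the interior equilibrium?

H* ≈ 34.4, L* ≈ 25.5

From dL/dt = 0 with L > 0: 0.007H* = 0.241, so H* = 34.4.
Substitute into dH/dt = 0: 1.2(1 - 34.4/130) = 0.0346L*.
The bracket is 0.735, giving L* = 0.882/0.0346 = 25.5.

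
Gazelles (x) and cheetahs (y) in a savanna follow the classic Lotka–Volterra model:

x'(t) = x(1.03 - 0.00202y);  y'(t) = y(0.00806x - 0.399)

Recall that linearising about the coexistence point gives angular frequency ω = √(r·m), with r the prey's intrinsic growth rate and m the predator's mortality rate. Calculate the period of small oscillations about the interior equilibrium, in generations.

T ≈ 9.8 generations

Here r = 1.03 and m = 0.399, so r·m = 0.411.
ω = √0.411 = 0.641 per generation, hence T = 2π/ω ≈ 9.8 generations.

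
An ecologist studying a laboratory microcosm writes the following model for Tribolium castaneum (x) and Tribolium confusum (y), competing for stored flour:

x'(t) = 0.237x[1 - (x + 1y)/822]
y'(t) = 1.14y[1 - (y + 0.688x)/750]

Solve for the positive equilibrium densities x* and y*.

Setting both brackets to zero gives the nullclines x + 1y = 822 and 0.688x + y = 750.
Substituting y = 750 - 0.688x into the first: x(1 - 1·0.688) = 822 - 1·750.
So x* = 72/0.312 = 231, and then y* = 750 - 0.688·231 = 591.

x* ≈ 231, y* ≈ 591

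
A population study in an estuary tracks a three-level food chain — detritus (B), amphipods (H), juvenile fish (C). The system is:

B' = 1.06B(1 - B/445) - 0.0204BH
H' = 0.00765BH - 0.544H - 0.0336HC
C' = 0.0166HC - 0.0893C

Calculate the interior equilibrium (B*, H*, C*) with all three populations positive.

B* ≈ 399, H* ≈ 5.38, C* ≈ 74.6

From dC/dt = 0: 0.0166H* = 0.0893, so H* = 5.38.
From dB/dt = 0: 1.06(1 - B*/445) = 0.0204·5.38, giving B* = 445·(1 - 0.104) = 399.
From dH/dt = 0: 0.00765·399 - 0.544 = 0.0336C*, so C* = 2.51/0.0336 = 74.6.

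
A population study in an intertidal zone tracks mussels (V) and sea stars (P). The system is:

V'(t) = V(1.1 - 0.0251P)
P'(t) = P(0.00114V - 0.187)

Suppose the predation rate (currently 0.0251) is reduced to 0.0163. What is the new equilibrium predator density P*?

At the interior fixed point, setting dV/dt = 0 with V > 0 fixes P* = (prey growth rate)/(VP coefficient) — independent of the other coefficients.
With the change, P* = 1.1/0.0163 = 67.5; it rises from 43.8.

P* ≈ 67.5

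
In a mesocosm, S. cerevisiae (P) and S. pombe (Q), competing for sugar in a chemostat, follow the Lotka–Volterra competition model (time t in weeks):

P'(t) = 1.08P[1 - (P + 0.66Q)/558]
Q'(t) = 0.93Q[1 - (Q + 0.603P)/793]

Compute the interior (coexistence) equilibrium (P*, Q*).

P* ≈ 57.5, Q* ≈ 758

Setting both brackets to zero gives the nullclines P + 0.66Q = 558 and 0.603P + Q = 793.
Substituting Q = 793 - 0.603P into the first: P(1 - 0.66·0.603) = 558 - 0.66·793.
So P* = 34.6/0.602 = 57.5, and then Q* = 793 - 0.603·57.5 = 758.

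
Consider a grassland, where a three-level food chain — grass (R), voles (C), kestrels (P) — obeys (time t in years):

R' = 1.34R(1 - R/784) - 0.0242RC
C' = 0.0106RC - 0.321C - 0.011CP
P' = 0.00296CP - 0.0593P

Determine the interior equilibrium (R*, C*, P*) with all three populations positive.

R* ≈ 500, C* ≈ 20, P* ≈ 453

From dP/dt = 0: 0.00296C* = 0.0593, so C* = 20.
From dR/dt = 0: 1.34(1 - R*/784) = 0.0242·20, giving R* = 784·(1 - 0.362) = 500.
From dC/dt = 0: 0.0106·500 - 0.321 = 0.011P*, so P* = 4.98/0.011 = 453.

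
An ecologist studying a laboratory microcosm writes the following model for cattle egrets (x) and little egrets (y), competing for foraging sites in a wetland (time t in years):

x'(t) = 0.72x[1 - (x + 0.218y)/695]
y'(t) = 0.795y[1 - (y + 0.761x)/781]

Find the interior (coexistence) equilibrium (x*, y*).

Setting both brackets to zero gives the nullclines x + 0.218y = 695 and 0.761x + y = 781.
Substituting y = 781 - 0.761x into the first: x(1 - 0.218·0.761) = 695 - 0.218·781.
So x* = 525/0.834 = 629, and then y* = 781 - 0.761·629 = 302.

x* ≈ 629, y* ≈ 302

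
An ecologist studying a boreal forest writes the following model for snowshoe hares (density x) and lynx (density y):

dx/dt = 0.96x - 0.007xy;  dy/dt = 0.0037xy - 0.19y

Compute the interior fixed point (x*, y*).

x* ≈ 51.4, y* ≈ 137

Set dy/dt = 0 with y > 0: 0.0037x - 0.19 = 0, so x* = 0.19/0.0037 = 51.4.
Set dx/dt = 0 with x > 0: 0.96 - 0.007y = 0, so y* = 0.96/0.007 = 137.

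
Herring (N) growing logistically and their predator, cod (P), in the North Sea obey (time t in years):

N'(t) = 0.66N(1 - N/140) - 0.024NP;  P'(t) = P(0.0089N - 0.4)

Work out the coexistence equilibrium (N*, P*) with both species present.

N* ≈ 44.9, P* ≈ 18.7

From dP/dt = 0 with P > 0: 0.0089N* = 0.4, so N* = 44.9.
Substitute into dN/dt = 0: 0.66(1 - 44.9/140) = 0.024P*.
The bracket is 0.679, giving P* = 0.448/0.024 = 18.7.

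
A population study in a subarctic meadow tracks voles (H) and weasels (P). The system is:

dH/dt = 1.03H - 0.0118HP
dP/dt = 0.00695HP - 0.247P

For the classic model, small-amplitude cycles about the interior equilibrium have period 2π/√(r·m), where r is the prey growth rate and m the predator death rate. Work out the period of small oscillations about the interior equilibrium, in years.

T ≈ 12.5 years

Here r = 1.03 and m = 0.247, so r·m = 0.254.
ω = √0.254 = 0.504 per year, hence T = 2π/ω ≈ 12.5 years.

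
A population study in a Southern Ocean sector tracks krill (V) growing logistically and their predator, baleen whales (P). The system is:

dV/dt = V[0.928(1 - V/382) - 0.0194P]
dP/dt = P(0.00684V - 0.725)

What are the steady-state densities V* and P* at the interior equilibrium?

V* ≈ 106, P* ≈ 34.6

From dP/dt = 0 with P > 0: 0.00684V* = 0.725, so V* = 106.
Substitute into dV/dt = 0: 0.928(1 - 106/382) = 0.0194P*.
The bracket is 0.723, giving P* = 0.671/0.0194 = 34.6.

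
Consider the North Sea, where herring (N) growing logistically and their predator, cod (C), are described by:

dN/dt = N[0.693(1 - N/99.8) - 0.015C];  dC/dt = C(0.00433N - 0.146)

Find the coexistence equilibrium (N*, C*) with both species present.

N* ≈ 33.7, C* ≈ 30.6

From dC/dt = 0 with C > 0: 0.00433N* = 0.146, so N* = 33.7.
Substitute into dN/dt = 0: 0.693(1 - 33.7/99.8) = 0.015C*.
The bracket is 0.662, giving C* = 0.459/0.015 = 30.6.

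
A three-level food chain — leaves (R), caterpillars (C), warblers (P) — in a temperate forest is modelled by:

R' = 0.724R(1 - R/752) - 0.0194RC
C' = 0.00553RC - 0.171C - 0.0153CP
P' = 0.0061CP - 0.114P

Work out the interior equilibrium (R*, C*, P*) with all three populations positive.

From dP/dt = 0: 0.0061C* = 0.114, so C* = 18.7.
From dR/dt = 0: 0.724(1 - R*/752) = 0.0194·18.7, giving R* = 752·(1 - 0.501) = 375.
From dC/dt = 0: 0.00553·375 - 0.171 = 0.0153P*, so P* = 1.91/0.0153 = 125.

R* ≈ 375, C* ≈ 18.7, P* ≈ 125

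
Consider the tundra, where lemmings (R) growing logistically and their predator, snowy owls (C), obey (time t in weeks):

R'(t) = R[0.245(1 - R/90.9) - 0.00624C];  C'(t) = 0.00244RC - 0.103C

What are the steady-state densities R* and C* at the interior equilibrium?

From dC/dt = 0 with C > 0: 0.00244R* = 0.103, so R* = 42.2.
Substitute into dR/dt = 0: 0.245(1 - 42.2/90.9) = 0.00624C*.
The bracket is 0.536, giving C* = 0.131/0.00624 = 21.

R* ≈ 42.2, C* ≈ 21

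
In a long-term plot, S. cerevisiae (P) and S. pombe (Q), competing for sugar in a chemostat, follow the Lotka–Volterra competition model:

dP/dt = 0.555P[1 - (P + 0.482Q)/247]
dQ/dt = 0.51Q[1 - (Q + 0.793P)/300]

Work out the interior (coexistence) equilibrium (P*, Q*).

P* ≈ 166, Q* ≈ 169

Setting both brackets to zero gives the nullclines P + 0.482Q = 247 and 0.793P + Q = 300.
Substituting Q = 300 - 0.793P into the first: P(1 - 0.482·0.793) = 247 - 0.482·300.
So P* = 102/0.618 = 166, and then Q* = 300 - 0.793·166 = 169.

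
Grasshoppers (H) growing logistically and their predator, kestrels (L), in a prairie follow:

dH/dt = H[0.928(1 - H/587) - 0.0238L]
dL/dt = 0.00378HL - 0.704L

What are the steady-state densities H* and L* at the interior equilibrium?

From dL/dt = 0 with L > 0: 0.00378H* = 0.704, so H* = 186.
Substitute into dH/dt = 0: 0.928(1 - 186/587) = 0.0238L*.
The bracket is 0.683, giving L* = 0.634/0.0238 = 26.6.

H* ≈ 186, L* ≈ 26.6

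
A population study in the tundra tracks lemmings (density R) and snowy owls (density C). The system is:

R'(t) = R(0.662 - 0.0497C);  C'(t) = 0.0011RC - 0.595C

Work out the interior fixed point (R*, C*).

R* ≈ 541, C* ≈ 13.3

Set dC/dt = 0 with C > 0: 0.0011R - 0.595 = 0, so R* = 0.595/0.0011 = 541.
Set dR/dt = 0 with R > 0: 0.662 - 0.0497C = 0, so C* = 0.662/0.0497 = 13.3.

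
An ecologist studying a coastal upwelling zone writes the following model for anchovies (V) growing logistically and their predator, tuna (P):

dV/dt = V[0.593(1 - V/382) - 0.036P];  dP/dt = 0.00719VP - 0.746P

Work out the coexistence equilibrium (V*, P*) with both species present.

From dP/dt = 0 with P > 0: 0.00719V* = 0.746, so V* = 104.
Substitute into dV/dt = 0: 0.593(1 - 104/382) = 0.036P*.
The bracket is 0.728, giving P* = 0.432/0.036 = 12.

V* ≈ 104, P* ≈ 12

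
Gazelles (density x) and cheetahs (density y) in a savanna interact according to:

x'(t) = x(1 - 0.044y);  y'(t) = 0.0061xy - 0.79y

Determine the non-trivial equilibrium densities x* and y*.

x* ≈ 130, y* ≈ 22.7

Set dy/dt = 0 with y > 0: 0.0061x - 0.79 = 0, so x* = 0.79/0.0061 = 130.
Set dx/dt = 0 with x > 0: 1 - 0.044y = 0, so y* = 1/0.044 = 22.7.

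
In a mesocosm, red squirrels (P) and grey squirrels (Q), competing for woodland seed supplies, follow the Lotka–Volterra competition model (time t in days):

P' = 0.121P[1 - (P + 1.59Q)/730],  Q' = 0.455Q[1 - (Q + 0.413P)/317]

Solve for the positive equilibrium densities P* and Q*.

Setting both brackets to zero gives the nullclines P + 1.59Q = 730 and 0.413P + Q = 317.
Substituting Q = 317 - 0.413P into the first: P(1 - 1.59·0.413) = 730 - 1.59·317.
So P* = 226/0.343 = 658, and then Q* = 317 - 0.413·658 = 45.2.

P* ≈ 658, Q* ≈ 45.2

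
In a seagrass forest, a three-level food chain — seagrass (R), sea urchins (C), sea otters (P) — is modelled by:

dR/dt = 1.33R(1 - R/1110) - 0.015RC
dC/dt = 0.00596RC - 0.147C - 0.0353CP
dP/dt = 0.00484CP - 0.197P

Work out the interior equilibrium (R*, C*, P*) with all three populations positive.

R* ≈ 600, C* ≈ 40.7, P* ≈ 97.2

From dP/dt = 0: 0.00484C* = 0.197, so C* = 40.7.
From dR/dt = 0: 1.33(1 - R*/1110) = 0.015·40.7, giving R* = 1110·(1 - 0.459) = 600.
From dC/dt = 0: 0.00596·600 - 0.147 = 0.0353P*, so P* = 3.43/0.0353 = 97.2.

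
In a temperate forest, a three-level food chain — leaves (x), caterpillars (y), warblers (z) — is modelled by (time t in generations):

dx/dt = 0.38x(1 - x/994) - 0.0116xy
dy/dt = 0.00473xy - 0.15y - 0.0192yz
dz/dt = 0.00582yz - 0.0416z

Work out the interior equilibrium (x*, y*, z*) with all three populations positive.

From dz/dt = 0: 0.00582y* = 0.0416, so y* = 7.15.
From dx/dt = 0: 0.38(1 - x*/994) = 0.0116·7.15, giving x* = 994·(1 - 0.218) = 777.
From dy/dt = 0: 0.00473·777 - 0.15 = 0.0192z*, so z* = 3.53/0.0192 = 184.

x* ≈ 777, y* ≈ 7.15, z* ≈ 184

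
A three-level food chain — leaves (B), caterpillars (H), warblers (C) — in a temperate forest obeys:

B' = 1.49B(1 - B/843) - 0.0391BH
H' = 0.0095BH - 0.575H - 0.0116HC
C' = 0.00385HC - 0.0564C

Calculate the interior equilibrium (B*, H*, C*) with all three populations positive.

From dC/dt = 0: 0.00385H* = 0.0564, so H* = 14.6.
From dB/dt = 0: 1.49(1 - B*/843) = 0.0391·14.6, giving B* = 843·(1 - 0.384) = 519.
From dH/dt = 0: 0.0095·519 - 0.575 = 0.0116C*, so C* = 4.35/0.0116 = 375.

B* ≈ 519, H* ≈ 14.6, C* ≈ 375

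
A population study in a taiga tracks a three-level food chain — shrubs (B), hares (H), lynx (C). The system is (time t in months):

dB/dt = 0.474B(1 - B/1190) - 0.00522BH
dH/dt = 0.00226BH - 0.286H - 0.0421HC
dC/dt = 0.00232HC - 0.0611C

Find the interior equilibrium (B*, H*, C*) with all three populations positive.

From dC/dt = 0: 0.00232H* = 0.0611, so H* = 26.3.
From dB/dt = 0: 0.474(1 - B*/1190) = 0.00522·26.3, giving B* = 1190·(1 - 0.29) = 845.
From dH/dt = 0: 0.00226·845 - 0.286 = 0.0421C*, so C* = 1.62/0.0421 = 38.6.

B* ≈ 845, H* ≈ 26.3, C* ≈ 38.6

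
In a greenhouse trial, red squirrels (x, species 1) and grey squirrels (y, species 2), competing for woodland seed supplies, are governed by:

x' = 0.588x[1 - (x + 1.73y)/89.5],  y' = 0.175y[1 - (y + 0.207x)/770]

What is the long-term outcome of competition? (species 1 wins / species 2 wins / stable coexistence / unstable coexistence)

species 2 excludes species 1

Compare the nullcline intercepts: K1/α12 = 89.5/1.73 = 51.7 < K2 = 770; K2/α21 = 770/0.207 = 3720 > K1 = 89.5.
Since the inequalities point opposite ways, species 2 can invade but species 1 cannot.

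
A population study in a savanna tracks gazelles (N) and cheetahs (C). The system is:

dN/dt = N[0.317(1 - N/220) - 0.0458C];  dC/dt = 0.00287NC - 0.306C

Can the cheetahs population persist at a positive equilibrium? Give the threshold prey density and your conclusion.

Threshold N = 107; K > 107, so yes, the predator persists.

The predator equation gives dC/dt > 0 only when N > 0.306/0.00287 = 107.
Without the predator, N → K = 220. Since 220 > 107, the predator can invade and persist.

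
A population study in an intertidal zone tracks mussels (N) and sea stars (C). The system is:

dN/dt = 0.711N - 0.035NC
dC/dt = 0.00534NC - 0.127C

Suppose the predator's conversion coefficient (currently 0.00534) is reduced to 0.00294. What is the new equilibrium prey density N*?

At the interior fixed point, setting dC/dt = 0 with C > 0 fixes N* = (predator death rate)/(NC coefficient) — independent of the other coefficients.
With the change, N* = 0.127/0.00294 = 43.2; it rises from 23.8.

N* ≈ 43.2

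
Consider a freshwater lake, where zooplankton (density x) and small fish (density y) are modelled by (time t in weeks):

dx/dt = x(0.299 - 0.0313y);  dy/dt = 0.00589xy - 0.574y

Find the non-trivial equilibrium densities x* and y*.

Set dy/dt = 0 with y > 0: 0.00589x - 0.574 = 0, so x* = 0.574/0.00589 = 97.5.
Set dx/dt = 0 with x > 0: 0.299 - 0.0313y = 0, so y* = 0.299/0.0313 = 9.55.

x* ≈ 97.5, y* ≈ 9.55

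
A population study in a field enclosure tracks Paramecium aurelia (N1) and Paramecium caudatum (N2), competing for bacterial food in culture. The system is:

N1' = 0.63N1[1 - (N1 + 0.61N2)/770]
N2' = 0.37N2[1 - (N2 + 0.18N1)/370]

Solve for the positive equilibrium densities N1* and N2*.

N1* ≈ 611, N2* ≈ 260

Setting both brackets to zero gives the nullclines N1 + 0.61N2 = 770 and 0.18N1 + N2 = 370.
Substituting N2 = 370 - 0.18N1 into the first: N1(1 - 0.61·0.18) = 770 - 0.61·370.
So N1* = 544/0.89 = 611, and then N2* = 370 - 0.18·611 = 260.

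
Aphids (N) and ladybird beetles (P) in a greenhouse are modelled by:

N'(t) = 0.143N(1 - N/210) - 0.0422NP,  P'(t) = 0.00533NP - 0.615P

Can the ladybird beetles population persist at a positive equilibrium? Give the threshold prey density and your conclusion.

Threshold N = 115; K > 115, so yes, the predator persists.

The predator equation gives dP/dt > 0 only when N > 0.615/0.00533 = 115.
Without the predator, N → K = 210. Since 210 > 115, the predator can invade and persist.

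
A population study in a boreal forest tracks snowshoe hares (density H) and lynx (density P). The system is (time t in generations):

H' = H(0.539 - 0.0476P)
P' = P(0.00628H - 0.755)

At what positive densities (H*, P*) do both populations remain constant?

Set dP/dt = 0 with P > 0: 0.00628H - 0.755 = 0, so H* = 0.755/0.00628 = 120.
Set dH/dt = 0 with H > 0: 0.539 - 0.0476P = 0, so P* = 0.539/0.0476 = 11.3.

H* ≈ 120, P* ≈ 11.3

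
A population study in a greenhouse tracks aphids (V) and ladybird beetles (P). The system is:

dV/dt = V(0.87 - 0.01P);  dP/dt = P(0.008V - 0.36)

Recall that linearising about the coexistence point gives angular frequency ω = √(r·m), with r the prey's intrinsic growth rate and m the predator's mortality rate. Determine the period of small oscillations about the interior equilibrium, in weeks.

Here r = 0.87 and m = 0.36, so r·m = 0.313.
ω = √0.313 = 0.56 per week, hence T = 2π/ω ≈ 11.2 weeks.

T ≈ 11.2 weeks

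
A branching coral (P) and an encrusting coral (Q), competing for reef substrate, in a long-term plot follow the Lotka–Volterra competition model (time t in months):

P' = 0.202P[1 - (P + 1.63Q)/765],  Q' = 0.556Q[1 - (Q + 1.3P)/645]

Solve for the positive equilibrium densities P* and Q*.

Setting both brackets to zero gives the nullclines P + 1.63Q = 765 and 1.3P + Q = 645.
Substituting Q = 645 - 1.3P into the first: P(1 - 1.63·1.3) = 765 - 1.63·645.
So P* = -286/-1.12 = 256, and then Q* = 645 - 1.3·256 = 312.

P* ≈ 256, Q* ≈ 312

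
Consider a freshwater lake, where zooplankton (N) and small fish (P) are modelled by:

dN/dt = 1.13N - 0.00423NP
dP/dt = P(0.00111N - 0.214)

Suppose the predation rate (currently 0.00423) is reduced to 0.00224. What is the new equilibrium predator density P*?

At the interior fixed point, setting dN/dt = 0 with N > 0 fixes P* = (prey growth rate)/(NP coefficient) — independent of the other coefficients.
With the change, P* = 1.13/0.00224 = 504; it rises from 267.

P* ≈ 504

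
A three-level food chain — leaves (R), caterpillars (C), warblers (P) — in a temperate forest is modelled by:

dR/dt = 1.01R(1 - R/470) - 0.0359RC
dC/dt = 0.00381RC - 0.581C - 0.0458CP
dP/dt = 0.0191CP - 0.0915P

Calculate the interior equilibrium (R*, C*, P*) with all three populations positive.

From dP/dt = 0: 0.0191C* = 0.0915, so C* = 4.79.
From dR/dt = 0: 1.01(1 - R*/470) = 0.0359·4.79, giving R* = 470·(1 - 0.17) = 390.
From dC/dt = 0: 0.00381·390 - 0.581 = 0.0458P*, so P* = 0.905/0.0458 = 19.8.

R* ≈ 390, C* ≈ 4.79, P* ≈ 19.8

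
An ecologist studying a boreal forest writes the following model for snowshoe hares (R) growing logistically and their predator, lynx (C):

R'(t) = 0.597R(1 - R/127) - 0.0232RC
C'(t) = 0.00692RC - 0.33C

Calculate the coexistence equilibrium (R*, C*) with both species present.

R* ≈ 47.7, C* ≈ 16.1

From dC/dt = 0 with C > 0: 0.00692R* = 0.33, so R* = 47.7.
Substitute into dR/dt = 0: 0.597(1 - 47.7/127) = 0.0232C*.
The bracket is 0.625, giving C* = 0.373/0.0232 = 16.1.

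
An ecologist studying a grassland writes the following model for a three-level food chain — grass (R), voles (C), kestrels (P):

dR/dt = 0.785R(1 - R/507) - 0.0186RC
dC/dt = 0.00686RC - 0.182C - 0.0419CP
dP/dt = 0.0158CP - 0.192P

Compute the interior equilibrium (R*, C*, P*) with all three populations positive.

R* ≈ 361, C* ≈ 12.2, P* ≈ 54.8

From dP/dt = 0: 0.0158C* = 0.192, so C* = 12.2.
From dR/dt = 0: 0.785(1 - R*/507) = 0.0186·12.2, giving R* = 507·(1 - 0.288) = 361.
From dC/dt = 0: 0.00686·361 - 0.182 = 0.0419P*, so P* = 2.29/0.0419 = 54.8.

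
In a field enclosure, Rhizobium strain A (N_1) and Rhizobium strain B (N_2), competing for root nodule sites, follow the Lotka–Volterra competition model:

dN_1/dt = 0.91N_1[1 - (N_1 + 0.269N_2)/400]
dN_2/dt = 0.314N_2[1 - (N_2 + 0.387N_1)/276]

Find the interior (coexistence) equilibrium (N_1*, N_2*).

N_1* ≈ 364, N_2* ≈ 135

Setting both brackets to zero gives the nullclines N_1 + 0.269N_2 = 400 and 0.387N_1 + N_2 = 276.
Substituting N_2 = 276 - 0.387N_1 into the first: N_1(1 - 0.269·0.387) = 400 - 0.269·276.
So N_1* = 326/0.896 = 364, and then N_2* = 276 - 0.387·364 = 135.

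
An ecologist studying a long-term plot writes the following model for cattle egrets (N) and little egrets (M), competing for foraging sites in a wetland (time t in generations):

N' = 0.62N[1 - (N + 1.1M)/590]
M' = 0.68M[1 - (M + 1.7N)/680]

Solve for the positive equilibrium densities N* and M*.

N* ≈ 182, M* ≈ 371

Setting both brackets to zero gives the nullclines N + 1.1M = 590 and 1.7N + M = 680.
Substituting M = 680 - 1.7N into the first: N(1 - 1.1·1.7) = 590 - 1.1·680.
So N* = -158/-0.87 = 182, and then M* = 680 - 1.7·182 = 371.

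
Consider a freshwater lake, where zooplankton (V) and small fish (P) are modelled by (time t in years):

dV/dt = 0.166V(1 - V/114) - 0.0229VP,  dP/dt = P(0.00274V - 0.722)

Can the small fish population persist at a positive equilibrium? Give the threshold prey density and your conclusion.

The predator equation gives dP/dt > 0 only when V > 0.722/0.00274 = 264.
Without the predator, V → K = 114. Since 114 < 264, the predator cannot invade.

Threshold V = 264; K < 264, so no, the predator goes extinct.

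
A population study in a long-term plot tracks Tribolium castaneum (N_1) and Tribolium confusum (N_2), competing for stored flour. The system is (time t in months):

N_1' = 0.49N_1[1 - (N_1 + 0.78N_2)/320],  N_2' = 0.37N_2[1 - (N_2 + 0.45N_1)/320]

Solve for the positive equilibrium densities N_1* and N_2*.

Setting both brackets to zero gives the nullclines N_1 + 0.78N_2 = 320 and 0.45N_1 + N_2 = 320.
Substituting N_2 = 320 - 0.45N_1 into the first: N_1(1 - 0.78·0.45) = 320 - 0.78·320.
So N_1* = 70.4/0.649 = 108, and then N_2* = 320 - 0.45·108 = 271.

N_1* ≈ 108, N_2* ≈ 271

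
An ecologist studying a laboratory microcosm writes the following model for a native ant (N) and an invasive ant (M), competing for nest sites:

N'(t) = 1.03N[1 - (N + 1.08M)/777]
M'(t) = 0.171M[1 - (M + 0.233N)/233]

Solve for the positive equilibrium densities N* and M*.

Setting both brackets to zero gives the nullclines N + 1.08M = 777 and 0.233N + M = 233.
Substituting M = 233 - 0.233N into the first: N(1 - 1.08·0.233) = 777 - 1.08·233.
So N* = 525/0.748 = 702, and then M* = 233 - 0.233·702 = 69.4.

N* ≈ 702, M* ≈ 69.4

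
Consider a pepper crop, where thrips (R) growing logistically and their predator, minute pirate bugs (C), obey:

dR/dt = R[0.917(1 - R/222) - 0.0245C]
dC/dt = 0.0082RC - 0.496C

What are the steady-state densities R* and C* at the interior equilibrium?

From dC/dt = 0 with C > 0: 0.0082R* = 0.496, so R* = 60.5.
Substitute into dR/dt = 0: 0.917(1 - 60.5/222) = 0.0245C*.
The bracket is 0.728, giving C* = 0.667/0.0245 = 27.2.

R* ≈ 60.5, C* ≈ 27.2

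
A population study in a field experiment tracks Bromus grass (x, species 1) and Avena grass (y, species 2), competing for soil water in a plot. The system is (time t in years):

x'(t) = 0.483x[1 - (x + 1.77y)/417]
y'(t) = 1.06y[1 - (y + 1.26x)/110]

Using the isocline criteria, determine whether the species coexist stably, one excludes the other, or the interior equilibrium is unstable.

Compare the nullcline intercepts: K1/α12 = 417/1.77 = 236 > K2 = 110; K2/α21 = 110/1.26 = 87.3 < K1 = 417.
Since the inequalities point opposite ways, species 1 can invade but species 2 cannot.

species 1 excludes species 2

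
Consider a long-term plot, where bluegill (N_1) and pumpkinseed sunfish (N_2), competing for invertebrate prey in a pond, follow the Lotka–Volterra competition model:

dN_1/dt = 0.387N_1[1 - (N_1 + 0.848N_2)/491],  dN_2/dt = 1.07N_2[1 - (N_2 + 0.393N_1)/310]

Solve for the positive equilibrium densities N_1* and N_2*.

Setting both brackets to zero gives the nullclines N_1 + 0.848N_2 = 491 and 0.393N_1 + N_2 = 310.
Substituting N_2 = 310 - 0.393N_1 into the first: N_1(1 - 0.848·0.393) = 491 - 0.848·310.
So N_1* = 228/0.667 = 342, and then N_2* = 310 - 0.393·342 = 176.

N_1* ≈ 342, N_2* ≈ 176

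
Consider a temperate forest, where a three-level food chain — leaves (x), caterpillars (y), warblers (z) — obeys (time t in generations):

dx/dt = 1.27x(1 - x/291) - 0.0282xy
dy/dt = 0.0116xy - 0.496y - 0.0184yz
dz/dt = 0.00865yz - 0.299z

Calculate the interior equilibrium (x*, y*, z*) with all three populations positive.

From dz/dt = 0: 0.00865y* = 0.299, so y* = 34.6.
From dx/dt = 0: 1.27(1 - x*/291) = 0.0282·34.6, giving x* = 291·(1 - 0.768) = 67.6.
From dy/dt = 0: 0.0116·67.6 - 0.496 = 0.0184z*, so z* = 0.289/0.0184 = 15.7.

x* ≈ 67.6, y* ≈ 34.6, z* ≈ 15.7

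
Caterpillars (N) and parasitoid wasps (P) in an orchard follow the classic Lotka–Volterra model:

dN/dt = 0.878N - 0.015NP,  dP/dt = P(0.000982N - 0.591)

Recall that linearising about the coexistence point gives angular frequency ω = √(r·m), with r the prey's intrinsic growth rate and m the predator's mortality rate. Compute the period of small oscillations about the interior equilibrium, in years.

T ≈ 8.72 years

Here r = 0.878 and m = 0.591, so r·m = 0.519.
ω = √0.519 = 0.72 per year, hence T = 2π/ω ≈ 8.72 years.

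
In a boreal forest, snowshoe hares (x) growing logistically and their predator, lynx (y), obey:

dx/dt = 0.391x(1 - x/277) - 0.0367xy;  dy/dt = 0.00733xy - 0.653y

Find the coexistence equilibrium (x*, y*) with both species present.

From dy/dt = 0 with y > 0: 0.00733x* = 0.653, so x* = 89.1.
Substitute into dx/dt = 0: 0.391(1 - 89.1/277) = 0.0367y*.
The bracket is 0.678, giving y* = 0.265/0.0367 = 7.23.

x* ≈ 89.1, y* ≈ 7.23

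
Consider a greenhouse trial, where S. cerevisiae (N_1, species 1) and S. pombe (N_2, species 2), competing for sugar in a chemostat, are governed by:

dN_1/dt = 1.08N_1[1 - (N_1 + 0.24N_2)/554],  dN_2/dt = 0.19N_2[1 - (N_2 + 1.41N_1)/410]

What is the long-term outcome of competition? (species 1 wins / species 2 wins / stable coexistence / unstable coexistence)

species 1 excludes species 2

Compare the nullcline intercepts: K1/α12 = 554/0.24 = 2310 > K2 = 410; K2/α21 = 410/1.41 = 291 < K1 = 554.
Since the inequalities point opposite ways, species 1 can invade but species 2 cannot.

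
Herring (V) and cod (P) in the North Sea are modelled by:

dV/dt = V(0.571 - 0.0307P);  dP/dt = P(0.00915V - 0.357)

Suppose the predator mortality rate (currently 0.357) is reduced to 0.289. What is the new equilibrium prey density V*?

At the interior fixed point, setting dP/dt = 0 with P > 0 fixes V* = (predator death rate)/(VP coefficient) — independent of the other coefficients.
With the change, V* = 0.289/0.00915 = 31.6; it falls from 39.

V* ≈ 31.6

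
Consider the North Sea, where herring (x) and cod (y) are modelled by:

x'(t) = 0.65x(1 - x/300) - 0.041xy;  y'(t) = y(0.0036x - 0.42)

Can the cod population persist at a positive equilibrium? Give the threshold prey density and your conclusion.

Threshold x = 117; K > 117, so yes, the predator persists.

The predator equation gives dy/dt > 0 only when x > 0.42/0.0036 = 117.
Without the predator, x → K = 300. Since 300 > 117, the predator can invade and persist.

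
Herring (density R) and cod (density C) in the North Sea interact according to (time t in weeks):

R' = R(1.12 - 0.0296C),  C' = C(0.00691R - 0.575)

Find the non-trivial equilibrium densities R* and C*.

R* ≈ 83.2, C* ≈ 37.8

Set dC/dt = 0 with C > 0: 0.00691R - 0.575 = 0, so R* = 0.575/0.00691 = 83.2.
Set dR/dt = 0 with R > 0: 1.12 - 0.0296C = 0, so C* = 1.12/0.0296 = 37.8.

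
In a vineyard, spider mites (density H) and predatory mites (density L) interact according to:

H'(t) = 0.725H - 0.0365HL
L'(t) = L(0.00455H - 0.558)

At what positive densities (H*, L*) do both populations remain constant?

Set dL/dt = 0 with L > 0: 0.00455H - 0.558 = 0, so H* = 0.558/0.00455 = 123.
Set dH/dt = 0 with H > 0: 0.725 - 0.0365L = 0, so L* = 0.725/0.0365 = 19.9.

H* ≈ 123, L* ≈ 19.9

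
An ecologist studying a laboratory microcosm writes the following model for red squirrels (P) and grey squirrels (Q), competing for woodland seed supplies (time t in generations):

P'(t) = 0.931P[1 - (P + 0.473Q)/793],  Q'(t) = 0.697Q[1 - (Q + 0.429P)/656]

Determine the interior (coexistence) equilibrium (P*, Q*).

Setting both brackets to zero gives the nullclines P + 0.473Q = 793 and 0.429P + Q = 656.
Substituting Q = 656 - 0.429P into the first: P(1 - 0.473·0.429) = 793 - 0.473·656.
So P* = 483/0.797 = 606, and then Q* = 656 - 0.429·606 = 396.

P* ≈ 606, Q* ≈ 396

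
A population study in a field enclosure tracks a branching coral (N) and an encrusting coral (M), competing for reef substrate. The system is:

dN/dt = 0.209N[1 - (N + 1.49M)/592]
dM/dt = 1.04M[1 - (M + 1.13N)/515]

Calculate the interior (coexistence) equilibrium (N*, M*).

Setting both brackets to zero gives the nullclines N + 1.49M = 592 and 1.13N + M = 515.
Substituting M = 515 - 1.13N into the first: N(1 - 1.49·1.13) = 592 - 1.49·515.
So N* = -175/-0.684 = 256, and then M* = 515 - 1.13·256 = 225.

N* ≈ 256, M* ≈ 225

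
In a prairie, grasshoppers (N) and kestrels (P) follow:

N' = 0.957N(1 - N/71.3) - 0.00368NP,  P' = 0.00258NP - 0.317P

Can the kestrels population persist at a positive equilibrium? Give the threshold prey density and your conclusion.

The predator equation gives dP/dt > 0 only when N > 0.317/0.00258 = 123.
Without the predator, N → K = 71.3. Since 71.3 < 123, the predator cannot invade.

Threshold N = 123; K < 123, so no, the predator goes extinct.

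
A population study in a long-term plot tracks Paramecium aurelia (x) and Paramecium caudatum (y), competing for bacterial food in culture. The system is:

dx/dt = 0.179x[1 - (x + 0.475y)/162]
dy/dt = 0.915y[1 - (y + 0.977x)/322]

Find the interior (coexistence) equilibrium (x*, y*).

x* ≈ 16.9, y* ≈ 306

Setting both brackets to zero gives the nullclines x + 0.475y = 162 and 0.977x + y = 322.
Substituting y = 322 - 0.977x into the first: x(1 - 0.475·0.977) = 162 - 0.475·322.
So x* = 9.05/0.536 = 16.9, and then y* = 322 - 0.977·16.9 = 306.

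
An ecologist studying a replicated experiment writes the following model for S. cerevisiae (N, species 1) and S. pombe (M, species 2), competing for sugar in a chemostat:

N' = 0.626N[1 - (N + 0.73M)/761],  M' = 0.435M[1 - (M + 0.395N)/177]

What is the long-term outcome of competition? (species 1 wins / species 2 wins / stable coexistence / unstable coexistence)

Compare the nullcline intercepts: K1/α12 = 761/0.73 = 1040 > K2 = 177; K2/α21 = 177/0.395 = 448 < K1 = 761.
Since the inequalities point opposite ways, species 1 can invade but species 2 cannot.

species 1 excludes species 2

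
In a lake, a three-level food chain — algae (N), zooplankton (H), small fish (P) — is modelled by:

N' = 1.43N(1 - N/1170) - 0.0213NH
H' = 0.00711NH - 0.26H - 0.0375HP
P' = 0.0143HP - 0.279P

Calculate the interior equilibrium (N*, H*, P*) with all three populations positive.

N* ≈ 830, H* ≈ 19.5, P* ≈ 150

From dP/dt = 0: 0.0143H* = 0.279, so H* = 19.5.
From dN/dt = 0: 1.43(1 - N*/1170) = 0.0213·19.5, giving N* = 1170·(1 - 0.291) = 830.
From dH/dt = 0: 0.00711·830 - 0.26 = 0.0375P*, so P* = 5.64/0.0375 = 150.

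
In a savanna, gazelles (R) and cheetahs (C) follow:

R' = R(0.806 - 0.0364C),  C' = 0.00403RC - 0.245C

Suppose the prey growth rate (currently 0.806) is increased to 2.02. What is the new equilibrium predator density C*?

At the interior fixed point, setting dR/dt = 0 with R > 0 fixes C* = (prey growth rate)/(RC coefficient) — independent of the other coefficients.
With the change, C* = 2.02/0.0364 = 55.5; it rises from 22.1.

C* ≈ 55.5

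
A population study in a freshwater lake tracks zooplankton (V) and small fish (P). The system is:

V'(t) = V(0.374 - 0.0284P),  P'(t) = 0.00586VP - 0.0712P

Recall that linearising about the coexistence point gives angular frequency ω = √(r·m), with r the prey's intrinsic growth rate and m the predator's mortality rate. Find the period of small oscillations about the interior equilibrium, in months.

Here r = 0.374 and m = 0.0712, so r·m = 0.0266.
ω = √0.0266 = 0.163 per month, hence T = 2π/ω ≈ 38.5 months.

T ≈ 38.5 months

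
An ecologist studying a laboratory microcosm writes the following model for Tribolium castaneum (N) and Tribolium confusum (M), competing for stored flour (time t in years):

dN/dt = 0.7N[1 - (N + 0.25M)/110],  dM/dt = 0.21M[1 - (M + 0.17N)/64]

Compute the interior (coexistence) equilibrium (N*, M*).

Setting both brackets to zero gives the nullclines N + 0.25M = 110 and 0.17N + M = 64.
Substituting M = 64 - 0.17N into the first: N(1 - 0.25·0.17) = 110 - 0.25·64.
So N* = 94/0.958 = 98.2, and then M* = 64 - 0.17·98.2 = 47.3.

N* ≈ 98.2, M* ≈ 47.3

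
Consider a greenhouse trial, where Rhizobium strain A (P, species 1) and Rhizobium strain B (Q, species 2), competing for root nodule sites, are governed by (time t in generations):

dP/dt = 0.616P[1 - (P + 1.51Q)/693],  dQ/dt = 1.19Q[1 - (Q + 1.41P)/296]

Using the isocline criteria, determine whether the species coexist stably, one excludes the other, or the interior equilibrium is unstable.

Compare the nullcline intercepts: K1/α12 = 693/1.51 = 459 > K2 = 296; K2/α21 = 296/1.41 = 210 < K1 = 693.
Since the inequalities point opposite ways, species 1 can invade but species 2 cannot.

species 1 excludes species 2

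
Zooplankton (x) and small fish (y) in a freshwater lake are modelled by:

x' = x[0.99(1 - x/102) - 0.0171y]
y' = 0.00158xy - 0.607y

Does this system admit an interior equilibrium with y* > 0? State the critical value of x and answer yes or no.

The predator equation gives dy/dt > 0 only when x > 0.607/0.00158 = 384.
Without the predator, x → K = 102. Since 102 < 384, the predator cannot invade.

Threshold x = 384; K < 384, so no, the predator goes extinct.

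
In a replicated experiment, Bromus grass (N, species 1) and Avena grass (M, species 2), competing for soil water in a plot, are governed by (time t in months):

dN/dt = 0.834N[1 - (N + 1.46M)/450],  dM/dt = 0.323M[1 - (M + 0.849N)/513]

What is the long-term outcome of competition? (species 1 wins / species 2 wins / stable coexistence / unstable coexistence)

species 2 excludes species 1

Compare the nullcline intercepts: K1/α12 = 450/1.46 = 308 < K2 = 513; K2/α21 = 513/0.849 = 604 > K1 = 450.
Since the inequalities point opposite ways, species 2 can invade but species 1 cannot.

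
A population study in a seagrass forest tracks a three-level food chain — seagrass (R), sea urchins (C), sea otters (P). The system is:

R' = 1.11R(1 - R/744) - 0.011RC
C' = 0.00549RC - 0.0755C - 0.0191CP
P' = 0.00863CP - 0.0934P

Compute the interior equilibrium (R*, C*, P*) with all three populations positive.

R* ≈ 664, C* ≈ 10.8, P* ≈ 187

From dP/dt = 0: 0.00863C* = 0.0934, so C* = 10.8.
From dR/dt = 0: 1.11(1 - R*/744) = 0.011·10.8, giving R* = 744·(1 - 0.107) = 664.
From dC/dt = 0: 0.00549·664 - 0.0755 = 0.0191P*, so P* = 3.57/0.0191 = 187.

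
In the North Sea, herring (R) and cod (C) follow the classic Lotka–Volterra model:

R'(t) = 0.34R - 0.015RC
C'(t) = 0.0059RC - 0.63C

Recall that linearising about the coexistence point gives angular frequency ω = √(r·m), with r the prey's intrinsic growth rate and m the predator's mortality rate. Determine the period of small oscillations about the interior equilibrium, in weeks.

T ≈ 13.6 weeks

Here r = 0.34 and m = 0.63, so r·m = 0.214.
ω = √0.214 = 0.463 per week, hence T = 2π/ω ≈ 13.6 weeks.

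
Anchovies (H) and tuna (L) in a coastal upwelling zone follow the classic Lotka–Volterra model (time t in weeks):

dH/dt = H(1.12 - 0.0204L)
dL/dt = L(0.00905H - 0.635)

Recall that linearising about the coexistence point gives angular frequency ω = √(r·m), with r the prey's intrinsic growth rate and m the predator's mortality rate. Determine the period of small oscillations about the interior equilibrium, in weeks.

Here r = 1.12 and m = 0.635, so r·m = 0.711.
ω = √0.711 = 0.843 per week, hence T = 2π/ω ≈ 7.45 weeks.

T ≈ 7.45 weeks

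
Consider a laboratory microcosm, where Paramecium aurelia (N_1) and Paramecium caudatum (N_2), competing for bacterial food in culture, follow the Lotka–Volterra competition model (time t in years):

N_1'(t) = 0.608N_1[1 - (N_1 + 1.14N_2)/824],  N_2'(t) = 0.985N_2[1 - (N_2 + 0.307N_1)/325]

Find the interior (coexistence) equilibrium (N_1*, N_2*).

N_1* ≈ 698, N_2* ≈ 111

Setting both brackets to zero gives the nullclines N_1 + 1.14N_2 = 824 and 0.307N_1 + N_2 = 325.
Substituting N_2 = 325 - 0.307N_1 into the first: N_1(1 - 1.14·0.307) = 824 - 1.14·325.
So N_1* = 454/0.65 = 698, and then N_2* = 325 - 0.307·698 = 111.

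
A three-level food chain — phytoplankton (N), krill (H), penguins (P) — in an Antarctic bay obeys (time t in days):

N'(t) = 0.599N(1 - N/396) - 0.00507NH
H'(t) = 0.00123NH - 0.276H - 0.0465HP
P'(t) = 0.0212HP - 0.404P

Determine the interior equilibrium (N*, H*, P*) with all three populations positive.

N* ≈ 332, H* ≈ 19.1, P* ≈ 2.85

From dP/dt = 0: 0.0212H* = 0.404, so H* = 19.1.
From dN/dt = 0: 0.599(1 - N*/396) = 0.00507·19.1, giving N* = 396·(1 - 0.161) = 332.
From dH/dt = 0: 0.00123·332 - 0.276 = 0.0465P*, so P* = 0.133/0.0465 = 2.85.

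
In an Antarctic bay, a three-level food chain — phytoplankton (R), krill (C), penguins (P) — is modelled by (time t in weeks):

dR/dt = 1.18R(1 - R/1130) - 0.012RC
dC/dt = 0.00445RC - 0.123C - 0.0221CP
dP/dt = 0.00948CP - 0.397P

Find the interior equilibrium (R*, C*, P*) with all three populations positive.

From dP/dt = 0: 0.00948C* = 0.397, so C* = 41.9.
From dR/dt = 0: 1.18(1 - R*/1130) = 0.012·41.9, giving R* = 1130·(1 - 0.426) = 649.
From dC/dt = 0: 0.00445·649 - 0.123 = 0.0221P*, so P* = 2.76/0.0221 = 125.

R* ≈ 649, C* ≈ 41.9, P* ≈ 125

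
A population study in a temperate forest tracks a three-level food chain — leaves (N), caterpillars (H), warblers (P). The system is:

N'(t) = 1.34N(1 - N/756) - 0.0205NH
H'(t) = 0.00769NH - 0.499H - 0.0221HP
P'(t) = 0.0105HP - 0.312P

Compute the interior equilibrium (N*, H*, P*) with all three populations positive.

From dP/dt = 0: 0.0105H* = 0.312, so H* = 29.7.
From dN/dt = 0: 1.34(1 - N*/756) = 0.0205·29.7, giving N* = 756·(1 - 0.455) = 412.
From dH/dt = 0: 0.00769·412 - 0.499 = 0.0221P*, so P* = 2.67/0.0221 = 121.

N* ≈ 412, H* ≈ 29.7, P* ≈ 121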